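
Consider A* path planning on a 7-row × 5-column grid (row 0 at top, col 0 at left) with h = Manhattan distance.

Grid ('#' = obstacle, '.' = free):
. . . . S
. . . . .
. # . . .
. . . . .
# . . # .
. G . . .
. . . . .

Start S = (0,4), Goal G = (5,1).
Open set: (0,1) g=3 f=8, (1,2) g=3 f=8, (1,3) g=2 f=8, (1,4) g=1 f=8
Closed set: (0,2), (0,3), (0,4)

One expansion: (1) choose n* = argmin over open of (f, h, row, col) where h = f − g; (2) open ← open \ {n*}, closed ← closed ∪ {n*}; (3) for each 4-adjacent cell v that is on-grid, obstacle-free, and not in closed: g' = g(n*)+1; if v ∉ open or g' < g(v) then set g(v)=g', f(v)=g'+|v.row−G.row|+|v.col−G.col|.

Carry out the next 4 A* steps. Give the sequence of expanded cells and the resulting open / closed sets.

step 1: expand (0,1) (f=8, h=5) → closed; open now [(0,0) g=4 f=10, (1,1) g=4 f=8, (1,2) g=3 f=8, (1,3) g=2 f=8, (1,4) g=1 f=8]
step 2: expand (1,1) (f=8, h=4) → closed; open now [(0,0) g=4 f=10, (1,0) g=5 f=10, (1,2) g=3 f=8, (1,3) g=2 f=8, (1,4) g=1 f=8]
step 3: expand (1,2) (f=8, h=5) → closed; open now [(0,0) g=4 f=10, (1,0) g=5 f=10, (1,3) g=2 f=8, (1,4) g=1 f=8, (2,2) g=4 f=8]
step 4: expand (2,2) (f=8, h=4) → closed; open now [(0,0) g=4 f=10, (1,0) g=5 f=10, (1,3) g=2 f=8, (1,4) g=1 f=8, (2,3) g=5 f=10, (3,2) g=5 f=8]

order=[(0,1) → (1,1) → (1,2) → (2,2)]; open=[(0,0) g=4 f=10, (1,0) g=5 f=10, (1,3) g=2 f=8, (1,4) g=1 f=8, (2,3) g=5 f=10, (3,2) g=5 f=8]; closed=[(0,1), (0,2), (0,3), (0,4), (1,1), (1,2), (2,2)]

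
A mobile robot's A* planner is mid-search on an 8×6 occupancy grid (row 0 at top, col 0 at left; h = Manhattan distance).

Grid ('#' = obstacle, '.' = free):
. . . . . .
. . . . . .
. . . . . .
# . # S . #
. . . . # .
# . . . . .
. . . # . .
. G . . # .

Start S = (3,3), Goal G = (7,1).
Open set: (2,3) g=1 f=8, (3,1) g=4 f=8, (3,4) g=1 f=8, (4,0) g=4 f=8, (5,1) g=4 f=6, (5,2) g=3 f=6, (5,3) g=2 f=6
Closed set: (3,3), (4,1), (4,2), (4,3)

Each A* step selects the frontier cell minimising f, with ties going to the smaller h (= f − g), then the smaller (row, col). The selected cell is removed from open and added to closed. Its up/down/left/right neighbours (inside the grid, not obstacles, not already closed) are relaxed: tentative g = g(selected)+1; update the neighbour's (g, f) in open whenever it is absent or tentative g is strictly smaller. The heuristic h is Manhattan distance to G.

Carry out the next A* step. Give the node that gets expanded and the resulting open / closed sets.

expanded=(5,1); open=[(2,3) g=1 f=8, (3,1) g=4 f=8, (3,4) g=1 f=8, (4,0) g=4 f=8, (5,2) g=3 f=6, (5,3) g=2 f=6, (6,1) g=5 f=6]; closed=[(3,3), (4,1), (4,2), (4,3), (5,1)]

step 1: expand (5,1) (f=6, h=2) → closed; open now [(2,3) g=1 f=8, (3,1) g=4 f=8, (3,4) g=1 f=8, (4,0) g=4 f=8, (5,2) g=3 f=6, (5,3) g=2 f=6, (6,1) g=5 f=6]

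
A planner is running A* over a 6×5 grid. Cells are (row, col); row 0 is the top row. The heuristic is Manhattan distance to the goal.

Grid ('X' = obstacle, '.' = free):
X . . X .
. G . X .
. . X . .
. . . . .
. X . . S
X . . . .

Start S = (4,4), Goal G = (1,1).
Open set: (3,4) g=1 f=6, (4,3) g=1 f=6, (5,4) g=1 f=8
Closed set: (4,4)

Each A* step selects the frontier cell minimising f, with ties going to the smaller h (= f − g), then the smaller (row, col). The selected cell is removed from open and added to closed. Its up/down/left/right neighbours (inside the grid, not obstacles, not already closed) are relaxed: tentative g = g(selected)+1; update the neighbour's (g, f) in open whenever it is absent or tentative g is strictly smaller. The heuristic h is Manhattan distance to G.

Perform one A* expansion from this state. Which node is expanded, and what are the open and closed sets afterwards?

expanded=(3,4); open=[(2,4) g=2 f=6, (3,3) g=2 f=6, (4,3) g=1 f=6, (5,4) g=1 f=8]; closed=[(3,4), (4,4)]

step 1: expand (3,4) (f=6, h=5) → closed; open now [(2,4) g=2 f=6, (3,3) g=2 f=6, (4,3) g=1 f=6, (5,4) g=1 f=8]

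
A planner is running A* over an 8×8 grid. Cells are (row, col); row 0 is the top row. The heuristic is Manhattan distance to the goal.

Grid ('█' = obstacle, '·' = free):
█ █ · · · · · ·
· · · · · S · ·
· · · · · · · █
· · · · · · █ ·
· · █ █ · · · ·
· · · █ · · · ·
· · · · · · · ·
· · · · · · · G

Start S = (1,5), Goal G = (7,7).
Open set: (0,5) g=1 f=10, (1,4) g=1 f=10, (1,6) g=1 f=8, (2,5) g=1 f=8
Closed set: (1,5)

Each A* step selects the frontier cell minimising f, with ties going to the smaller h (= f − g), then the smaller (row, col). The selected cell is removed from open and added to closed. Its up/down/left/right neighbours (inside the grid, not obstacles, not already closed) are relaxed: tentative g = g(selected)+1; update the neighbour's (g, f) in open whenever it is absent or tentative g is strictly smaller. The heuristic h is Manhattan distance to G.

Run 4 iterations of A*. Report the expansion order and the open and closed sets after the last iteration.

order=[(1,6) → (1,7) → (2,6) → (2,5)]; open=[(0,5) g=1 f=10, (0,6) g=2 f=10, (0,7) g=3 f=10, (1,4) g=1 f=10, (2,4) g=2 f=10, (3,5) g=2 f=8]; closed=[(1,5), (1,6), (1,7), (2,5), (2,6)]

step 1: expand (1,6) (f=8, h=7) → closed; open now [(0,5) g=1 f=10, (0,6) g=2 f=10, (1,4) g=1 f=10, (1,7) g=2 f=8, (2,5) g=1 f=8, (2,6) g=2 f=8]
step 2: expand (1,7) (f=8, h=6) → closed; open now [(0,5) g=1 f=10, (0,6) g=2 f=10, (0,7) g=3 f=10, (1,4) g=1 f=10, (2,5) g=1 f=8, (2,6) g=2 f=8]
step 3: expand (2,6) (f=8, h=6) → closed; open now [(0,5) g=1 f=10, (0,6) g=2 f=10, (0,7) g=3 f=10, (1,4) g=1 f=10, (2,5) g=1 f=8]
step 4: expand (2,5) (f=8, h=7) → closed; open now [(0,5) g=1 f=10, (0,6) g=2 f=10, (0,7) g=3 f=10, (1,4) g=1 f=10, (2,4) g=2 f=10, (3,5) g=2 f=8]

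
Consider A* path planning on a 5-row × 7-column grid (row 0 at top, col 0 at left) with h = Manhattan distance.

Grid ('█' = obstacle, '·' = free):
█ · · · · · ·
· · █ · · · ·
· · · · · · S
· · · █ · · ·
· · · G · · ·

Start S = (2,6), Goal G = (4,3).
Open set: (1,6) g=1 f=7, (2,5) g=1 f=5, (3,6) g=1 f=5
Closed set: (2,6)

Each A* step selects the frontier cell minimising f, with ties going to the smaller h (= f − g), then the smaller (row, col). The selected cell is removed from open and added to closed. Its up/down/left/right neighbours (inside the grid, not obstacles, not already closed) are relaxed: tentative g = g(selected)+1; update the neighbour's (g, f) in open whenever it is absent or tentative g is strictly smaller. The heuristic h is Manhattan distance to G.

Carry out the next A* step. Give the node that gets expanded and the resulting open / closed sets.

step 1: expand (2,5) (f=5, h=4) → closed; open now [(1,5) g=2 f=7, (1,6) g=1 f=7, (2,4) g=2 f=5, (3,5) g=2 f=5, (3,6) g=1 f=5]

expanded=(2,5); open=[(1,5) g=2 f=7, (1,6) g=1 f=7, (2,4) g=2 f=5, (3,5) g=2 f=5, (3,6) g=1 f=5]; closed=[(2,5), (2,6)]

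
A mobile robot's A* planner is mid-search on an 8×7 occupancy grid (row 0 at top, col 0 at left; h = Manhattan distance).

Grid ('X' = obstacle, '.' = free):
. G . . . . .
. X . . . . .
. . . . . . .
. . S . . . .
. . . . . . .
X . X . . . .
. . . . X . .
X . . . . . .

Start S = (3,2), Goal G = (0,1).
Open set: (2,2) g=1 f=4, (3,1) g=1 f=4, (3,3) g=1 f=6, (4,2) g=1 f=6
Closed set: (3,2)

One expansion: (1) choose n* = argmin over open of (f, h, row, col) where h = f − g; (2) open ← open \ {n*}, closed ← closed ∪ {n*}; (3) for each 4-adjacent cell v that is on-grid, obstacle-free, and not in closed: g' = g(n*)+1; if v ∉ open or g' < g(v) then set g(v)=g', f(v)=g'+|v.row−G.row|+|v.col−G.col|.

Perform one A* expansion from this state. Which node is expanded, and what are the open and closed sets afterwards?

expanded=(2,2); open=[(1,2) g=2 f=4, (2,1) g=2 f=4, (2,3) g=2 f=6, (3,1) g=1 f=4, (3,3) g=1 f=6, (4,2) g=1 f=6]; closed=[(2,2), (3,2)]

step 1: expand (2,2) (f=4, h=3) → closed; open now [(1,2) g=2 f=4, (2,1) g=2 f=4, (2,3) g=2 f=6, (3,1) g=1 f=4, (3,3) g=1 f=6, (4,2) g=1 f=6]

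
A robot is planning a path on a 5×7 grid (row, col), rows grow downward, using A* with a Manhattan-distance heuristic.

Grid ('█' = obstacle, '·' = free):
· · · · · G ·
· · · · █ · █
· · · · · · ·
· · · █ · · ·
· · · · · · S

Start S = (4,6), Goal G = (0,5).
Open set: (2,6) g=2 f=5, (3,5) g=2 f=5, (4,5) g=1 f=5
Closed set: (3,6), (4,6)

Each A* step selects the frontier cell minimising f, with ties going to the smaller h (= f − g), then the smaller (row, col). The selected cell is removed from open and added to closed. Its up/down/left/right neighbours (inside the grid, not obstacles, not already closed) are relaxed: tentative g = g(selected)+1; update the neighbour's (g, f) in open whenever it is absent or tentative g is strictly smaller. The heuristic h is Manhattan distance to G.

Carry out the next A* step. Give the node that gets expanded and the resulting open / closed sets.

expanded=(2,6); open=[(2,5) g=3 f=5, (3,5) g=2 f=5, (4,5) g=1 f=5]; closed=[(2,6), (3,6), (4,6)]

step 1: expand (2,6) (f=5, h=3) → closed; open now [(2,5) g=3 f=5, (3,5) g=2 f=5, (4,5) g=1 f=5]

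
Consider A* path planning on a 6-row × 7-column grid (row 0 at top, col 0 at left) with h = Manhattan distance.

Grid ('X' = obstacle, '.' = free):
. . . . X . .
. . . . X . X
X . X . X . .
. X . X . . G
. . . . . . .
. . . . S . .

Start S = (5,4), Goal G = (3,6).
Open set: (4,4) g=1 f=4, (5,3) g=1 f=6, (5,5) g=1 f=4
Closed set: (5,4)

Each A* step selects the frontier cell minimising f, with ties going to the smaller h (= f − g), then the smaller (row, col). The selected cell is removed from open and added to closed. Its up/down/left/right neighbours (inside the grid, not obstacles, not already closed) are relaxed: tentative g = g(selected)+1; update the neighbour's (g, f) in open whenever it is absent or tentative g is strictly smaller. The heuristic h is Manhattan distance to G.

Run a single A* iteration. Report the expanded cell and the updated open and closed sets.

expanded=(4,4); open=[(3,4) g=2 f=4, (4,3) g=2 f=6, (4,5) g=2 f=4, (5,3) g=1 f=6, (5,5) g=1 f=4]; closed=[(4,4), (5,4)]

step 1: expand (4,4) (f=4, h=3) → closed; open now [(3,4) g=2 f=4, (4,3) g=2 f=6, (4,5) g=2 f=4, (5,3) g=1 f=6, (5,5) g=1 f=4]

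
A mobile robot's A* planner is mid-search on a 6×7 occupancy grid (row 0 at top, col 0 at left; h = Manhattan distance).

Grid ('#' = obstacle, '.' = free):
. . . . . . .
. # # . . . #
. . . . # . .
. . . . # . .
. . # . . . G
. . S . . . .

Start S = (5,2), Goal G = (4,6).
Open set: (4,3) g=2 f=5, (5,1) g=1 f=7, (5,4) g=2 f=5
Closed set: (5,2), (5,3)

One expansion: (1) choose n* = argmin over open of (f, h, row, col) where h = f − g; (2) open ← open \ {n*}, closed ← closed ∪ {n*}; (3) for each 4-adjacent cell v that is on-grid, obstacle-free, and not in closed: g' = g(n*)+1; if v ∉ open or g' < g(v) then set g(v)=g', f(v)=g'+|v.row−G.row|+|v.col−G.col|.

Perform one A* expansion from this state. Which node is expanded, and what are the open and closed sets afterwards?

expanded=(4,3); open=[(3,3) g=3 f=7, (4,4) g=3 f=5, (5,1) g=1 f=7, (5,4) g=2 f=5]; closed=[(4,3), (5,2), (5,3)]

step 1: expand (4,3) (f=5, h=3) → closed; open now [(3,3) g=3 f=7, (4,4) g=3 f=5, (5,1) g=1 f=7, (5,4) g=2 f=5]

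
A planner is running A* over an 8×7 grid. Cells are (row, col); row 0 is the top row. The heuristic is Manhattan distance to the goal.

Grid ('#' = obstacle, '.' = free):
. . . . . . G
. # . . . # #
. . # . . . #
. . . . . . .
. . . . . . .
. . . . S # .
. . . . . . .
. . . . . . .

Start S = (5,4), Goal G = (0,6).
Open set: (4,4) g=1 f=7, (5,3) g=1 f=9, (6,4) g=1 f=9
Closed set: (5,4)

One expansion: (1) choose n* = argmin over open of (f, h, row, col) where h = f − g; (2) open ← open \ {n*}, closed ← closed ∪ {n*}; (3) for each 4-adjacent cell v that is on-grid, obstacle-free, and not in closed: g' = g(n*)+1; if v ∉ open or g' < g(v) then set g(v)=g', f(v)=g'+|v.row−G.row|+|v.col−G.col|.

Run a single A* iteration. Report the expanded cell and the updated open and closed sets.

expanded=(4,4); open=[(3,4) g=2 f=7, (4,3) g=2 f=9, (4,5) g=2 f=7, (5,3) g=1 f=9, (6,4) g=1 f=9]; closed=[(4,4), (5,4)]

step 1: expand (4,4) (f=7, h=6) → closed; open now [(3,4) g=2 f=7, (4,3) g=2 f=9, (4,5) g=2 f=7, (5,3) g=1 f=9, (6,4) g=1 f=9]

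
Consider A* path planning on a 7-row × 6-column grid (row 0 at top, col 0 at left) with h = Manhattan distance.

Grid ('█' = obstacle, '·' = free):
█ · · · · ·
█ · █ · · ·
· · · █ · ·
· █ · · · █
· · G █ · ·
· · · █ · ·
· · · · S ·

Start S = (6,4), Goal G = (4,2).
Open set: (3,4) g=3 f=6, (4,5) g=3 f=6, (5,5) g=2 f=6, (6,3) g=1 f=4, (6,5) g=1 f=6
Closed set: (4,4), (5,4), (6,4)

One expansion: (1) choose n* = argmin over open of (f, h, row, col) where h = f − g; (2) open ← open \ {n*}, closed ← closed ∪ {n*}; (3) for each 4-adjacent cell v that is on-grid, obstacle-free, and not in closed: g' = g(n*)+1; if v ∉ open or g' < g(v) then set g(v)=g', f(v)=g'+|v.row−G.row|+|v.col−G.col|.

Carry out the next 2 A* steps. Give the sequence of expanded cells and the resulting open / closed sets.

order=[(6,3) → (6,2)]; open=[(3,4) g=3 f=6, (4,5) g=3 f=6, (5,2) g=3 f=4, (5,5) g=2 f=6, (6,1) g=3 f=6, (6,5) g=1 f=6]; closed=[(4,4), (5,4), (6,2), (6,3), (6,4)]

step 1: expand (6,3) (f=4, h=3) → closed; open now [(3,4) g=3 f=6, (4,5) g=3 f=6, (5,5) g=2 f=6, (6,2) g=2 f=4, (6,5) g=1 f=6]
step 2: expand (6,2) (f=4, h=2) → closed; open now [(3,4) g=3 f=6, (4,5) g=3 f=6, (5,2) g=3 f=4, (5,5) g=2 f=6, (6,1) g=3 f=6, (6,5) g=1 f=6]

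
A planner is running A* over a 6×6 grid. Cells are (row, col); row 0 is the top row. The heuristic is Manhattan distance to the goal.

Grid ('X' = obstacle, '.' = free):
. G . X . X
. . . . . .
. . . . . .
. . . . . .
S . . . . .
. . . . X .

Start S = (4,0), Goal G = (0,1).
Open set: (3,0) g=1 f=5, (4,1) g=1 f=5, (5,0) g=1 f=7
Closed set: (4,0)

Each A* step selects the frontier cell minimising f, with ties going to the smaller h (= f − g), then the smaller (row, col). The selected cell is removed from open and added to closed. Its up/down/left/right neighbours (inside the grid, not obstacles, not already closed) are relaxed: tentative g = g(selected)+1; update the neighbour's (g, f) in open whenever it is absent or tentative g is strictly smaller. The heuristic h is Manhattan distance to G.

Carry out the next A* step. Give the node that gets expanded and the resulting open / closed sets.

step 1: expand (3,0) (f=5, h=4) → closed; open now [(2,0) g=2 f=5, (3,1) g=2 f=5, (4,1) g=1 f=5, (5,0) g=1 f=7]

expanded=(3,0); open=[(2,0) g=2 f=5, (3,1) g=2 f=5, (4,1) g=1 f=5, (5,0) g=1 f=7]; closed=[(3,0), (4,0)]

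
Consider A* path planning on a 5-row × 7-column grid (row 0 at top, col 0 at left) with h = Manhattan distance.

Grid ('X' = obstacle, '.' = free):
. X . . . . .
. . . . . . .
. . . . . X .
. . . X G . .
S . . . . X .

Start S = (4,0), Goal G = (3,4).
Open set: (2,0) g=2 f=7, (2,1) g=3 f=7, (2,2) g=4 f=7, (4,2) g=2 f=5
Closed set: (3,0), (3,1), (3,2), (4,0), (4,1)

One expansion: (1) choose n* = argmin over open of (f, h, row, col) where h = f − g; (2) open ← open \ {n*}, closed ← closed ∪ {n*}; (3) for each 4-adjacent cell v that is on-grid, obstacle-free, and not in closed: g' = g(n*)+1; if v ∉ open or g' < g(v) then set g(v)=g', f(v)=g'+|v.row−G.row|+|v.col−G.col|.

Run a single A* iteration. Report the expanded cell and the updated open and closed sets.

expanded=(4,2); open=[(2,0) g=2 f=7, (2,1) g=3 f=7, (2,2) g=4 f=7, (4,3) g=3 f=5]; closed=[(3,0), (3,1), (3,2), (4,0), (4,1), (4,2)]

step 1: expand (4,2) (f=5, h=3) → closed; open now [(2,0) g=2 f=7, (2,1) g=3 f=7, (2,2) g=4 f=7, (4,3) g=3 f=5]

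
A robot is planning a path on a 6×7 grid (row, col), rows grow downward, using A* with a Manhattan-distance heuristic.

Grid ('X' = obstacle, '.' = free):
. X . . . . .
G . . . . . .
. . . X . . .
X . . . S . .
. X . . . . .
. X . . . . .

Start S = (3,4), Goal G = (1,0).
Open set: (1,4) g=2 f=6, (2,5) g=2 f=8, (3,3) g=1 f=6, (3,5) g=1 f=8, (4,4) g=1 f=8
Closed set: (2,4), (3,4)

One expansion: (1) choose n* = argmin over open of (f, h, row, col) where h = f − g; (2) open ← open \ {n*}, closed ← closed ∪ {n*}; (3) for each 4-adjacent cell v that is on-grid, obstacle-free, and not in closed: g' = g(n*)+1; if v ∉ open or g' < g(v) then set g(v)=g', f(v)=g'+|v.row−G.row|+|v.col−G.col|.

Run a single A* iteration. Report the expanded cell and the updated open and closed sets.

step 1: expand (1,4) (f=6, h=4) → closed; open now [(0,4) g=3 f=8, (1,3) g=3 f=6, (1,5) g=3 f=8, (2,5) g=2 f=8, (3,3) g=1 f=6, (3,5) g=1 f=8, (4,4) g=1 f=8]

expanded=(1,4); open=[(0,4) g=3 f=8, (1,3) g=3 f=6, (1,5) g=3 f=8, (2,5) g=2 f=8, (3,3) g=1 f=6, (3,5) g=1 f=8, (4,4) g=1 f=8]; closed=[(1,4), (2,4), (3,4)]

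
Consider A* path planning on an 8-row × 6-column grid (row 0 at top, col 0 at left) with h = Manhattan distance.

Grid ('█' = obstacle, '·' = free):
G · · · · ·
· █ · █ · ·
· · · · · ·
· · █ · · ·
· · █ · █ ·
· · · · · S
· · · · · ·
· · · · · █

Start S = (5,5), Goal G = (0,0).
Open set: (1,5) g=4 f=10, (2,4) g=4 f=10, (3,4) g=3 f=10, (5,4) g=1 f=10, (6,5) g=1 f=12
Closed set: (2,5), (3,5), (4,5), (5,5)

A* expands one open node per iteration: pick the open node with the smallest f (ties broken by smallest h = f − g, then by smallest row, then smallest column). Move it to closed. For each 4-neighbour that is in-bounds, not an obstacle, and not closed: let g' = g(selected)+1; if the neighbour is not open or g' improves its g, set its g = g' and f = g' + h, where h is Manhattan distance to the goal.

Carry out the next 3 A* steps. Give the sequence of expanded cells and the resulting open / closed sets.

order=[(1,5) → (0,5) → (0,4)]; open=[(0,3) g=7 f=10, (1,4) g=5 f=10, (2,4) g=4 f=10, (3,4) g=3 f=10, (5,4) g=1 f=10, (6,5) g=1 f=12]; closed=[(0,4), (0,5), (1,5), (2,5), (3,5), (4,5), (5,5)]

step 1: expand (1,5) (f=10, h=6) → closed; open now [(0,5) g=5 f=10, (1,4) g=5 f=10, (2,4) g=4 f=10, (3,4) g=3 f=10, (5,4) g=1 f=10, (6,5) g=1 f=12]
step 2: expand (0,5) (f=10, h=5) → closed; open now [(0,4) g=6 f=10, (1,4) g=5 f=10, (2,4) g=4 f=10, (3,4) g=3 f=10, (5,4) g=1 f=10, (6,5) g=1 f=12]
step 3: expand (0,4) (f=10, h=4) → closed; open now [(0,3) g=7 f=10, (1,4) g=5 f=10, (2,4) g=4 f=10, (3,4) g=3 f=10, (5,4) g=1 f=10, (6,5) g=1 f=12]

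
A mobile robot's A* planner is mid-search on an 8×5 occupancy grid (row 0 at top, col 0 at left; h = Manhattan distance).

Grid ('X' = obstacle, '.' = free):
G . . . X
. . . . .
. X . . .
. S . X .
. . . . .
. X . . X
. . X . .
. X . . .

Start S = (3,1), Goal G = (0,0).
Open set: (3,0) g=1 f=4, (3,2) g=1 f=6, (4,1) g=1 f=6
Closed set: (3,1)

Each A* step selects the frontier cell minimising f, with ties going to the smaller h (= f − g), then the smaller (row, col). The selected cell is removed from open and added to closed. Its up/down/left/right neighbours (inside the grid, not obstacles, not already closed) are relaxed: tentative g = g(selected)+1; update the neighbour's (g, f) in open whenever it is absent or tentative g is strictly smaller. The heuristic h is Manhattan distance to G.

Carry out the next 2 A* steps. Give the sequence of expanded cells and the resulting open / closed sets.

order=[(3,0) → (2,0)]; open=[(1,0) g=3 f=4, (3,2) g=1 f=6, (4,0) g=2 f=6, (4,1) g=1 f=6]; closed=[(2,0), (3,0), (3,1)]

step 1: expand (3,0) (f=4, h=3) → closed; open now [(2,0) g=2 f=4, (3,2) g=1 f=6, (4,0) g=2 f=6, (4,1) g=1 f=6]
step 2: expand (2,0) (f=4, h=2) → closed; open now [(1,0) g=3 f=4, (3,2) g=1 f=6, (4,0) g=2 f=6, (4,1) g=1 f=6]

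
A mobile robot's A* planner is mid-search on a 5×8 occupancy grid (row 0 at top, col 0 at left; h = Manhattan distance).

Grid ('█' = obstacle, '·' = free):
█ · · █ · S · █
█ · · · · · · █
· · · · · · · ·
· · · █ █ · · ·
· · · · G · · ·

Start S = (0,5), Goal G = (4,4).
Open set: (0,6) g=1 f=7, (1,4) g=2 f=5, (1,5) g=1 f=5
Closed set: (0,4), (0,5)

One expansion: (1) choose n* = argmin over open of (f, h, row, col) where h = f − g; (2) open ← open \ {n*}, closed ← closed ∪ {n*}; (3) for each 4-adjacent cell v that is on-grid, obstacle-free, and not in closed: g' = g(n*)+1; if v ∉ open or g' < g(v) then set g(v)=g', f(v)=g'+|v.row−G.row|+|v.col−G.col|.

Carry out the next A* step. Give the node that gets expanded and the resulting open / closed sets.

expanded=(1,4); open=[(0,6) g=1 f=7, (1,3) g=3 f=7, (1,5) g=1 f=5, (2,4) g=3 f=5]; closed=[(0,4), (0,5), (1,4)]

step 1: expand (1,4) (f=5, h=3) → closed; open now [(0,6) g=1 f=7, (1,3) g=3 f=7, (1,5) g=1 f=5, (2,4) g=3 f=5]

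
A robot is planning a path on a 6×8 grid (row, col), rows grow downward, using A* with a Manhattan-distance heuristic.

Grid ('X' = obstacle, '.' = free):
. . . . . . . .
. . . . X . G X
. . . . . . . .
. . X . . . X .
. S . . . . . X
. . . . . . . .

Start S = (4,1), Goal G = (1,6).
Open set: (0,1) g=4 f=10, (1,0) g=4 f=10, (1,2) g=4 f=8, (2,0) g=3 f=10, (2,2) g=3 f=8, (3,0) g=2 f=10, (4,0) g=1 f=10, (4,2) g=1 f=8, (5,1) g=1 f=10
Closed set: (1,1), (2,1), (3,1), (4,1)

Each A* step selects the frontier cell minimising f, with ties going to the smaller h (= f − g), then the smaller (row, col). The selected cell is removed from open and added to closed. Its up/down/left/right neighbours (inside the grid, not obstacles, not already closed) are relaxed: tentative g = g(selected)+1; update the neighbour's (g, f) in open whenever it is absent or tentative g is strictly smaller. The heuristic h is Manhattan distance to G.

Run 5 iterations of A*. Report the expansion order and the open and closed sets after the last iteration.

step 1: expand (1,2) (f=8, h=4) → closed; open now [(0,1) g=4 f=10, (0,2) g=5 f=10, (1,0) g=4 f=10, (1,3) g=5 f=8, (2,0) g=3 f=10, (2,2) g=3 f=8, (3,0) g=2 f=10, (4,0) g=1 f=10, (4,2) g=1 f=8, (5,1) g=1 f=10]
step 2: expand (1,3) (f=8, h=3) → closed; open now [(0,1) g=4 f=10, (0,2) g=5 f=10, (0,3) g=6 f=10, (1,0) g=4 f=10, (2,0) g=3 f=10, (2,2) g=3 f=8, (2,3) g=6 f=10, (3,0) g=2 f=10, (4,0) g=1 f=10, (4,2) g=1 f=8, (5,1) g=1 f=10]
step 3: expand (2,2) (f=8, h=5) → closed; open now [(0,1) g=4 f=10, (0,2) g=5 f=10, (0,3) g=6 f=10, (1,0) g=4 f=10, (2,0) g=3 f=10, (2,3) g=4 f=8, (3,0) g=2 f=10, (4,0) g=1 f=10, (4,2) g=1 f=8, (5,1) g=1 f=10]
step 4: expand (2,3) (f=8, h=4) → closed; open now [(0,1) g=4 f=10, (0,2) g=5 f=10, (0,3) g=6 f=10, (1,0) g=4 f=10, (2,0) g=3 f=10, (2,4) g=5 f=8, (3,0) g=2 f=10, (3,3) g=5 f=10, (4,0) g=1 f=10, (4,2) g=1 f=8, (5,1) g=1 f=10]
step 5: expand (2,4) (f=8, h=3) → closed; open now [(0,1) g=4 f=10, (0,2) g=5 f=10, (0,3) g=6 f=10, (1,0) g=4 f=10, (2,0) g=3 f=10, (2,5) g=6 f=8, (3,0) g=2 f=10, (3,3) g=5 f=10, (3,4) g=6 f=10, (4,0) g=1 f=10, (4,2) g=1 f=8, (5,1) g=1 f=10]

order=[(1,2) → (1,3) → (2,2) → (2,3) → (2,4)]; open=[(0,1) g=4 f=10, (0,2) g=5 f=10, (0,3) g=6 f=10, (1,0) g=4 f=10, (2,0) g=3 f=10, (2,5) g=6 f=8, (3,0) g=2 f=10, (3,3) g=5 f=10, (3,4) g=6 f=10, (4,0) g=1 f=10, (4,2) g=1 f=8, (5,1) g=1 f=10]; closed=[(1,1), (1,2), (1,3), (2,1), (2,2), (2,3), (2,4), (3,1), (4,1)]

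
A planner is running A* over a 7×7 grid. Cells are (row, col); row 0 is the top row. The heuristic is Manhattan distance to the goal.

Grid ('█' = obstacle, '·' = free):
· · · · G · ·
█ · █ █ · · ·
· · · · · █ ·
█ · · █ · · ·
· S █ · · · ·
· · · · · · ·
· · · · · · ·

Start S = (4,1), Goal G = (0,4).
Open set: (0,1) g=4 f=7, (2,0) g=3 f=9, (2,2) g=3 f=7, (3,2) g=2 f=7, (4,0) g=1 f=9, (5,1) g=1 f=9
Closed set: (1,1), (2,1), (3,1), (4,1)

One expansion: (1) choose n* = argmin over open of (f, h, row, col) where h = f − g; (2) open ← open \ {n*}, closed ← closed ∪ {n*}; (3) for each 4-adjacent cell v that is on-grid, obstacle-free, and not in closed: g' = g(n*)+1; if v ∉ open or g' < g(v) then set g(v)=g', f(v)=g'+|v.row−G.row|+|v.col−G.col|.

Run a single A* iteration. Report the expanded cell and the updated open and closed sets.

step 1: expand (0,1) (f=7, h=3) → closed; open now [(0,0) g=5 f=9, (0,2) g=5 f=7, (2,0) g=3 f=9, (2,2) g=3 f=7, (3,2) g=2 f=7, (4,0) g=1 f=9, (5,1) g=1 f=9]

expanded=(0,1); open=[(0,0) g=5 f=9, (0,2) g=5 f=7, (2,0) g=3 f=9, (2,2) g=3 f=7, (3,2) g=2 f=7, (4,0) g=1 f=9, (5,1) g=1 f=9]; closed=[(0,1), (1,1), (2,1), (3,1), (4,1)]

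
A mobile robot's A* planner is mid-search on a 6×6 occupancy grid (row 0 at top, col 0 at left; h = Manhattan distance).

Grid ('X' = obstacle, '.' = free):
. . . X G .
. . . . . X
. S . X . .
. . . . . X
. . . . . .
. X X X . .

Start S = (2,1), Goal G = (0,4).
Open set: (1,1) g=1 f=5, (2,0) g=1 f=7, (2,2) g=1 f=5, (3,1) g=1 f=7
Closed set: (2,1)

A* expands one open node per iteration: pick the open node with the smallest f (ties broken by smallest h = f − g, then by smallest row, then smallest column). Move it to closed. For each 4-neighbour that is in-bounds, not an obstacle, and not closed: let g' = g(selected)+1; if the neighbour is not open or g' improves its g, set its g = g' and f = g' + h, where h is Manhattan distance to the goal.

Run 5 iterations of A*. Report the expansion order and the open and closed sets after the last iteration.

step 1: expand (1,1) (f=5, h=4) → closed; open now [(0,1) g=2 f=5, (1,0) g=2 f=7, (1,2) g=2 f=5, (2,0) g=1 f=7, (2,2) g=1 f=5, (3,1) g=1 f=7]
step 2: expand (0,1) (f=5, h=3) → closed; open now [(0,0) g=3 f=7, (0,2) g=3 f=5, (1,0) g=2 f=7, (1,2) g=2 f=5, (2,0) g=1 f=7, (2,2) g=1 f=5, (3,1) g=1 f=7]
step 3: expand (0,2) (f=5, h=2) → closed; open now [(0,0) g=3 f=7, (1,0) g=2 f=7, (1,2) g=2 f=5, (2,0) g=1 f=7, (2,2) g=1 f=5, (3,1) g=1 f=7]
step 4: expand (1,2) (f=5, h=3) → closed; open now [(0,0) g=3 f=7, (1,0) g=2 f=7, (1,3) g=3 f=5, (2,0) g=1 f=7, (2,2) g=1 f=5, (3,1) g=1 f=7]
step 5: expand (1,3) (f=5, h=2) → closed; open now [(0,0) g=3 f=7, (1,0) g=2 f=7, (1,4) g=4 f=5, (2,0) g=1 f=7, (2,2) g=1 f=5, (3,1) g=1 f=7]

order=[(1,1) → (0,1) → (0,2) → (1,2) → (1,3)]; open=[(0,0) g=3 f=7, (1,0) g=2 f=7, (1,4) g=4 f=5, (2,0) g=1 f=7, (2,2) g=1 f=5, (3,1) g=1 f=7]; closed=[(0,1), (0,2), (1,1), (1,2), (1,3), (2,1)]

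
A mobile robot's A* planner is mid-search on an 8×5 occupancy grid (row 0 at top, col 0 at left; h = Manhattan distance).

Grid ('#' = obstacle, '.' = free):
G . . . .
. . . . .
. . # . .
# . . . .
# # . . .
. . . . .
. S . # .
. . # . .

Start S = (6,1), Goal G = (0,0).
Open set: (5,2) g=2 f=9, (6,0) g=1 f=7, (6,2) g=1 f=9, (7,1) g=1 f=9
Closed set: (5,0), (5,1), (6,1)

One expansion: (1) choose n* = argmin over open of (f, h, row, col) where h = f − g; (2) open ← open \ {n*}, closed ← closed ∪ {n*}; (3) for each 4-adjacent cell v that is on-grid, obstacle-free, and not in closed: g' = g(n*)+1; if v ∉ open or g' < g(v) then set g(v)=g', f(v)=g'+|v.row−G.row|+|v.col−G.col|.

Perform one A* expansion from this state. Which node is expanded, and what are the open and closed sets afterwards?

expanded=(6,0); open=[(5,2) g=2 f=9, (6,2) g=1 f=9, (7,0) g=2 f=9, (7,1) g=1 f=9]; closed=[(5,0), (5,1), (6,0), (6,1)]

step 1: expand (6,0) (f=7, h=6) → closed; open now [(5,2) g=2 f=9, (6,2) g=1 f=9, (7,0) g=2 f=9, (7,1) g=1 f=9]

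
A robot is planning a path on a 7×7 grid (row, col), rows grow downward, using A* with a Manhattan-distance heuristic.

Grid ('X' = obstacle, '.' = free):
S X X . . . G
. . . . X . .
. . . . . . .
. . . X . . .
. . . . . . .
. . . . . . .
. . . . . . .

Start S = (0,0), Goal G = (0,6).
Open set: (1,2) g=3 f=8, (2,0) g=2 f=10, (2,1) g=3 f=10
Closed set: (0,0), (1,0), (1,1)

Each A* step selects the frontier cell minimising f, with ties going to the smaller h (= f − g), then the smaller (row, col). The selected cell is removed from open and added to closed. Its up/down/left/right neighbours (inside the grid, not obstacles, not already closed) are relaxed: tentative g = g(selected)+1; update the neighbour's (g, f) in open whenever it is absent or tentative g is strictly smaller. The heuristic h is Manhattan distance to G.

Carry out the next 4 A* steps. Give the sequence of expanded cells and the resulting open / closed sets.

order=[(1,2) → (1,3) → (0,3) → (0,4)]; open=[(0,5) g=7 f=8, (2,0) g=2 f=10, (2,1) g=3 f=10, (2,2) g=4 f=10, (2,3) g=5 f=10]; closed=[(0,0), (0,3), (0,4), (1,0), (1,1), (1,2), (1,3)]

step 1: expand (1,2) (f=8, h=5) → closed; open now [(1,3) g=4 f=8, (2,0) g=2 f=10, (2,1) g=3 f=10, (2,2) g=4 f=10]
step 2: expand (1,3) (f=8, h=4) → closed; open now [(0,3) g=5 f=8, (2,0) g=2 f=10, (2,1) g=3 f=10, (2,2) g=4 f=10, (2,3) g=5 f=10]
step 3: expand (0,3) (f=8, h=3) → closed; open now [(0,4) g=6 f=8, (2,0) g=2 f=10, (2,1) g=3 f=10, (2,2) g=4 f=10, (2,3) g=5 f=10]
step 4: expand (0,4) (f=8, h=2) → closed; open now [(0,5) g=7 f=8, (2,0) g=2 f=10, (2,1) g=3 f=10, (2,2) g=4 f=10, (2,3) g=5 f=10]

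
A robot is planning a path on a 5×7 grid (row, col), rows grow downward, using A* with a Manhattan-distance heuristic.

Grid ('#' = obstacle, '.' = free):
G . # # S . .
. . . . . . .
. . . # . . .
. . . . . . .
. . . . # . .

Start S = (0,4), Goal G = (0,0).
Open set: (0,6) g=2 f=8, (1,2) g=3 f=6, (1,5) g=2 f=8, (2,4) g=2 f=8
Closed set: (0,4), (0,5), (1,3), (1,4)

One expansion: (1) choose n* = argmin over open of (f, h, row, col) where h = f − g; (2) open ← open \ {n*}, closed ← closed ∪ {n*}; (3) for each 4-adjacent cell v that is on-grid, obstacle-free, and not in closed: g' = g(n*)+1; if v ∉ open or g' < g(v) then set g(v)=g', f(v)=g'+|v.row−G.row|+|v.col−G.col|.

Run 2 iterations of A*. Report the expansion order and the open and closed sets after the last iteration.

step 1: expand (1,2) (f=6, h=3) → closed; open now [(0,6) g=2 f=8, (1,1) g=4 f=6, (1,5) g=2 f=8, (2,2) g=4 f=8, (2,4) g=2 f=8]
step 2: expand (1,1) (f=6, h=2) → closed; open now [(0,1) g=5 f=6, (0,6) g=2 f=8, (1,0) g=5 f=6, (1,5) g=2 f=8, (2,1) g=5 f=8, (2,2) g=4 f=8, (2,4) g=2 f=8]

order=[(1,2) → (1,1)]; open=[(0,1) g=5 f=6, (0,6) g=2 f=8, (1,0) g=5 f=6, (1,5) g=2 f=8, (2,1) g=5 f=8, (2,2) g=4 f=8, (2,4) g=2 f=8]; closed=[(0,4), (0,5), (1,1), (1,2), (1,3), (1,4)]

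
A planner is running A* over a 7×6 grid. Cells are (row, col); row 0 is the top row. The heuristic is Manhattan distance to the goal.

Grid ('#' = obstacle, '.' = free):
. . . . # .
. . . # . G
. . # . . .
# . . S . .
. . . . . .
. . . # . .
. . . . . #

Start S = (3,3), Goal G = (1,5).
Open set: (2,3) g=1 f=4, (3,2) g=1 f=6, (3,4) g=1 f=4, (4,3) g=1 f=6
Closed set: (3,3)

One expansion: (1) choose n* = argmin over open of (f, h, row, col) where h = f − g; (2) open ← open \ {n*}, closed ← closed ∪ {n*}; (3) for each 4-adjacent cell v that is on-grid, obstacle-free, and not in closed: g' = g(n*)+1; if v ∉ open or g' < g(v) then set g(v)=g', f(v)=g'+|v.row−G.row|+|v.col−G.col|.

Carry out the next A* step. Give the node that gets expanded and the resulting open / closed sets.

step 1: expand (2,3) (f=4, h=3) → closed; open now [(2,4) g=2 f=4, (3,2) g=1 f=6, (3,4) g=1 f=4, (4,3) g=1 f=6]

expanded=(2,3); open=[(2,4) g=2 f=4, (3,2) g=1 f=6, (3,4) g=1 f=4, (4,3) g=1 f=6]; closed=[(2,3), (3,3)]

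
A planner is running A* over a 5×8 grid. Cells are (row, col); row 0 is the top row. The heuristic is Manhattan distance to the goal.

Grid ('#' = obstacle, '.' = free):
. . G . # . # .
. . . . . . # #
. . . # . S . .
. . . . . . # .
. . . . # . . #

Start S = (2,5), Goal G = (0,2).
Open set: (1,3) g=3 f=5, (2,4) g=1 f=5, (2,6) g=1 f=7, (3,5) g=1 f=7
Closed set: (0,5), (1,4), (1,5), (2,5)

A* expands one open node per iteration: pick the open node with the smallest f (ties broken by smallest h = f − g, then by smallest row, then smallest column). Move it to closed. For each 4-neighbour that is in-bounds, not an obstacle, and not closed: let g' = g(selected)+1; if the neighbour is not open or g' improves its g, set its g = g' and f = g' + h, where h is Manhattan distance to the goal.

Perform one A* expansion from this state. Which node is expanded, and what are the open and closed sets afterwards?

expanded=(1,3); open=[(0,3) g=4 f=5, (1,2) g=4 f=5, (2,4) g=1 f=5, (2,6) g=1 f=7, (3,5) g=1 f=7]; closed=[(0,5), (1,3), (1,4), (1,5), (2,5)]

step 1: expand (1,3) (f=5, h=2) → closed; open now [(0,3) g=4 f=5, (1,2) g=4 f=5, (2,4) g=1 f=5, (2,6) g=1 f=7, (3,5) g=1 f=7]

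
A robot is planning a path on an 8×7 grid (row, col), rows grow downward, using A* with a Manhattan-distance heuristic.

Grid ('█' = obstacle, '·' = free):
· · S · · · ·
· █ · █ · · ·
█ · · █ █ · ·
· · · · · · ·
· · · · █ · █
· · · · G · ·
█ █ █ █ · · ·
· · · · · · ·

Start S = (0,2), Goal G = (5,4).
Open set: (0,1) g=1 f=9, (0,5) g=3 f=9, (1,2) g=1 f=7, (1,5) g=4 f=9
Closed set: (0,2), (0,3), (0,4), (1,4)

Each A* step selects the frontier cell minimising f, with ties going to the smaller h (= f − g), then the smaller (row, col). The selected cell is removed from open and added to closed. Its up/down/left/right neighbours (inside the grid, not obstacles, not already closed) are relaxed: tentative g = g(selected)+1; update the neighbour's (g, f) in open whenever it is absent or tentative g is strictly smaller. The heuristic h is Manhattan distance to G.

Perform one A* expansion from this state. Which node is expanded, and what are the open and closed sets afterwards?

step 1: expand (1,2) (f=7, h=6) → closed; open now [(0,1) g=1 f=9, (0,5) g=3 f=9, (1,5) g=4 f=9, (2,2) g=2 f=7]

expanded=(1,2); open=[(0,1) g=1 f=9, (0,5) g=3 f=9, (1,5) g=4 f=9, (2,2) g=2 f=7]; closed=[(0,2), (0,3), (0,4), (1,2), (1,4)]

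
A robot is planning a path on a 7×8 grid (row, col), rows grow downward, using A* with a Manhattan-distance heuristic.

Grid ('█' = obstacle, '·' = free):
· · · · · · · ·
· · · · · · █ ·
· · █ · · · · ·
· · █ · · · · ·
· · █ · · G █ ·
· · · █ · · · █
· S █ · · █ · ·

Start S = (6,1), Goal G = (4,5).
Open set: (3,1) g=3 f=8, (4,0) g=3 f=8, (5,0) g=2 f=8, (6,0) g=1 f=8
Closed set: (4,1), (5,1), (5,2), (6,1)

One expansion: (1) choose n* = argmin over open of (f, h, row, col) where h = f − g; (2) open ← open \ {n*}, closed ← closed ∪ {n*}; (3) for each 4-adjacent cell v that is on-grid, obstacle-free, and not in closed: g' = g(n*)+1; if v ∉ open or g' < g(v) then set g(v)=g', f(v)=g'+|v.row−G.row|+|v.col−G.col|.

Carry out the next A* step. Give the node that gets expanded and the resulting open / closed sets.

step 1: expand (3,1) (f=8, h=5) → closed; open now [(2,1) g=4 f=10, (3,0) g=4 f=10, (4,0) g=3 f=8, (5,0) g=2 f=8, (6,0) g=1 f=8]

expanded=(3,1); open=[(2,1) g=4 f=10, (3,0) g=4 f=10, (4,0) g=3 f=8, (5,0) g=2 f=8, (6,0) g=1 f=8]; closed=[(3,1), (4,1), (5,1), (5,2), (6,1)]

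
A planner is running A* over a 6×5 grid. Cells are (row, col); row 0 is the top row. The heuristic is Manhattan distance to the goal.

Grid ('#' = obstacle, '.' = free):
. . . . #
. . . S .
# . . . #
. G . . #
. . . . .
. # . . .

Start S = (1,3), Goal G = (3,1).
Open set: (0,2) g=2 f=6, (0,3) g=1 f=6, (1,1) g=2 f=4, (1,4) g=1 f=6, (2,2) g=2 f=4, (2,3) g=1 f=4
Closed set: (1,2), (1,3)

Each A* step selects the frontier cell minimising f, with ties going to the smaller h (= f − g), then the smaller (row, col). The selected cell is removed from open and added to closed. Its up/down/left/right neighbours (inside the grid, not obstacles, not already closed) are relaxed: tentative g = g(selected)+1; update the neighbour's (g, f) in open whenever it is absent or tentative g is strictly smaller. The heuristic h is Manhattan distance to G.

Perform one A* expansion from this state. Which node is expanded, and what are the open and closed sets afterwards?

expanded=(1,1); open=[(0,1) g=3 f=6, (0,2) g=2 f=6, (0,3) g=1 f=6, (1,0) g=3 f=6, (1,4) g=1 f=6, (2,1) g=3 f=4, (2,2) g=2 f=4, (2,3) g=1 f=4]; closed=[(1,1), (1,2), (1,3)]

step 1: expand (1,1) (f=4, h=2) → closed; open now [(0,1) g=3 f=6, (0,2) g=2 f=6, (0,3) g=1 f=6, (1,0) g=3 f=6, (1,4) g=1 f=6, (2,1) g=3 f=4, (2,2) g=2 f=4, (2,3) g=1 f=4]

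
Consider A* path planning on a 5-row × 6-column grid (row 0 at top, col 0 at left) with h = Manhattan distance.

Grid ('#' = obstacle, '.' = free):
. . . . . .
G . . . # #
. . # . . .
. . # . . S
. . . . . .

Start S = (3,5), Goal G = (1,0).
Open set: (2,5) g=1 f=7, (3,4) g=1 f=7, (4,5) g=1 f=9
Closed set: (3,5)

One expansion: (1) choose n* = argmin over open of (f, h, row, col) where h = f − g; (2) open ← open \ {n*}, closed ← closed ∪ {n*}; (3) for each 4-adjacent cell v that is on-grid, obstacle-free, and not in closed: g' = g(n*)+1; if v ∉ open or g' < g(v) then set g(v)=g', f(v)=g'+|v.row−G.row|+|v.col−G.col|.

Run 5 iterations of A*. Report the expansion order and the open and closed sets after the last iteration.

order=[(2,5) → (2,4) → (2,3) → (1,3) → (1,2)]; open=[(0,2) g=6 f=9, (0,3) g=5 f=9, (1,1) g=6 f=7, (3,3) g=4 f=9, (3,4) g=1 f=7, (4,5) g=1 f=9]; closed=[(1,2), (1,3), (2,3), (2,4), (2,5), (3,5)]

step 1: expand (2,5) (f=7, h=6) → closed; open now [(2,4) g=2 f=7, (3,4) g=1 f=7, (4,5) g=1 f=9]
step 2: expand (2,4) (f=7, h=5) → closed; open now [(2,3) g=3 f=7, (3,4) g=1 f=7, (4,5) g=1 f=9]
step 3: expand (2,3) (f=7, h=4) → closed; open now [(1,3) g=4 f=7, (3,3) g=4 f=9, (3,4) g=1 f=7, (4,5) g=1 f=9]
step 4: expand (1,3) (f=7, h=3) → closed; open now [(0,3) g=5 f=9, (1,2) g=5 f=7, (3,3) g=4 f=9, (3,4) g=1 f=7, (4,5) g=1 f=9]
step 5: expand (1,2) (f=7, h=2) → closed; open now [(0,2) g=6 f=9, (0,3) g=5 f=9, (1,1) g=6 f=7, (3,3) g=4 f=9, (3,4) g=1 f=7, (4,5) g=1 f=9]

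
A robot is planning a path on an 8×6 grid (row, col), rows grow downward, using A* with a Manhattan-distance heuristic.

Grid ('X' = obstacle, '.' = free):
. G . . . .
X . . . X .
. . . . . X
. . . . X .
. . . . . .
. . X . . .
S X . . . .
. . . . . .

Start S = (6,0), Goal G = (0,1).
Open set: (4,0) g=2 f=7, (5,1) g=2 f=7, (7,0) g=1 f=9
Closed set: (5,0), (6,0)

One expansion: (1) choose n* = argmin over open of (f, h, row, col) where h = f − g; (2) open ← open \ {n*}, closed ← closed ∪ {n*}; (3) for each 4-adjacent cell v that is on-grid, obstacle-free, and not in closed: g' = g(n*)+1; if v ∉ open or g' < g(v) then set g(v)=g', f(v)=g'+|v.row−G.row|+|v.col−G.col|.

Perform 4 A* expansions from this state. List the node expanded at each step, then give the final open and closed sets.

order=[(4,0) → (3,0) → (2,0) → (2,1)]; open=[(1,1) g=6 f=7, (2,2) g=6 f=9, (3,1) g=4 f=7, (4,1) g=3 f=7, (5,1) g=2 f=7, (7,0) g=1 f=9]; closed=[(2,0), (2,1), (3,0), (4,0), (5,0), (6,0)]

step 1: expand (4,0) (f=7, h=5) → closed; open now [(3,0) g=3 f=7, (4,1) g=3 f=7, (5,1) g=2 f=7, (7,0) g=1 f=9]
step 2: expand (3,0) (f=7, h=4) → closed; open now [(2,0) g=4 f=7, (3,1) g=4 f=7, (4,1) g=3 f=7, (5,1) g=2 f=7, (7,0) g=1 f=9]
step 3: expand (2,0) (f=7, h=3) → closed; open now [(2,1) g=5 f=7, (3,1) g=4 f=7, (4,1) g=3 f=7, (5,1) g=2 f=7, (7,0) g=1 f=9]
step 4: expand (2,1) (f=7, h=2) → closed; open now [(1,1) g=6 f=7, (2,2) g=6 f=9, (3,1) g=4 f=7, (4,1) g=3 f=7, (5,1) g=2 f=7, (7,0) g=1 f=9]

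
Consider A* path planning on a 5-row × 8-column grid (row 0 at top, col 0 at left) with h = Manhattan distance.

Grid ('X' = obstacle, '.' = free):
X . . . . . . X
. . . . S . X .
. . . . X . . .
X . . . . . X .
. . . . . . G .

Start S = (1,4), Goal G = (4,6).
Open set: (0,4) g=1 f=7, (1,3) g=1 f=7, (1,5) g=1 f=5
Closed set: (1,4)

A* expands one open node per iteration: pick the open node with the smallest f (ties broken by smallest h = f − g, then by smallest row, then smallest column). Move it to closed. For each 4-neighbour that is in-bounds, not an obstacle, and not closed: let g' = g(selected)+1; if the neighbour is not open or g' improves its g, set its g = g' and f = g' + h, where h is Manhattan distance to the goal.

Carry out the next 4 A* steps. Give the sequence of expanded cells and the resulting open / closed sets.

step 1: expand (1,5) (f=5, h=4) → closed; open now [(0,4) g=1 f=7, (0,5) g=2 f=7, (1,3) g=1 f=7, (2,5) g=2 f=5]
step 2: expand (2,5) (f=5, h=3) → closed; open now [(0,4) g=1 f=7, (0,5) g=2 f=7, (1,3) g=1 f=7, (2,6) g=3 f=5, (3,5) g=3 f=5]
step 3: expand (2,6) (f=5, h=2) → closed; open now [(0,4) g=1 f=7, (0,5) g=2 f=7, (1,3) g=1 f=7, (2,7) g=4 f=7, (3,5) g=3 f=5]
step 4: expand (3,5) (f=5, h=2) → closed; open now [(0,4) g=1 f=7, (0,5) g=2 f=7, (1,3) g=1 f=7, (2,7) g=4 f=7, (3,4) g=4 f=7, (4,5) g=4 f=5]

order=[(1,5) → (2,5) → (2,6) → (3,5)]; open=[(0,4) g=1 f=7, (0,5) g=2 f=7, (1,3) g=1 f=7, (2,7) g=4 f=7, (3,4) g=4 f=7, (4,5) g=4 f=5]; closed=[(1,4), (1,5), (2,5), (2,6), (3,5)]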